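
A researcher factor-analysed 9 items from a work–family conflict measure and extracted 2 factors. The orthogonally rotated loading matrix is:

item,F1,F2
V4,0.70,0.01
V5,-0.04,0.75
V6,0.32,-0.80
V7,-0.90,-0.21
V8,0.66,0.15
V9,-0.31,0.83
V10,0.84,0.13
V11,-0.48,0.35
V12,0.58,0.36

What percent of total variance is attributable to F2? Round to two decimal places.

24.75%

SS loadings for F2 = 0.01² + 0.75² + (-0.80)² + (-0.21)² + 0.15² + 0.83² + 0.13² + 0.35² + 0.36² = 2.2271
With 9 standardized items, total variance = 9. Proportion = 2.2271/9 = 0.2475 → 24.75%.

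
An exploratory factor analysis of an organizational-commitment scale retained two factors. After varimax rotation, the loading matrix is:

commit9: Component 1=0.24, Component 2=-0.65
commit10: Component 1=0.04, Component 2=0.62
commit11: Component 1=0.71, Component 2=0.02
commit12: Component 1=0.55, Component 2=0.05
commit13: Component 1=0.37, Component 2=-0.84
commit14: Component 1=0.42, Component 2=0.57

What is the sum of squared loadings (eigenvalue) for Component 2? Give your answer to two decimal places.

SS loadings for Component 2 = (-0.65)² + 0.62² + 0.02² + 0.05² + (-0.84)² + 0.57² = 0.4225 + 0.3844 + 0.0004 + 0.0025 + 0.7056 + 0.3249 = 1.8403

1.84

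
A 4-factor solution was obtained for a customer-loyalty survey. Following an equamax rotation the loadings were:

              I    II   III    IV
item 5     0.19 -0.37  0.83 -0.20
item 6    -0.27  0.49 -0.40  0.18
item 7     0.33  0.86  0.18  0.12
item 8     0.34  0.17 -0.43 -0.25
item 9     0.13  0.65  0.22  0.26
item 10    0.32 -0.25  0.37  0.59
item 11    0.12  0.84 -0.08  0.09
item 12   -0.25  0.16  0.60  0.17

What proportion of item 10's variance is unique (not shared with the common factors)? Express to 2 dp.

h² = 0.32² + (-0.25)² + 0.37² + 0.59² = 0.1024 + 0.0625 + 0.1369 + 0.3481 = 0.6499
Uniqueness u² = 1 − h² = 1 − 0.6499 = 0.3501

0.35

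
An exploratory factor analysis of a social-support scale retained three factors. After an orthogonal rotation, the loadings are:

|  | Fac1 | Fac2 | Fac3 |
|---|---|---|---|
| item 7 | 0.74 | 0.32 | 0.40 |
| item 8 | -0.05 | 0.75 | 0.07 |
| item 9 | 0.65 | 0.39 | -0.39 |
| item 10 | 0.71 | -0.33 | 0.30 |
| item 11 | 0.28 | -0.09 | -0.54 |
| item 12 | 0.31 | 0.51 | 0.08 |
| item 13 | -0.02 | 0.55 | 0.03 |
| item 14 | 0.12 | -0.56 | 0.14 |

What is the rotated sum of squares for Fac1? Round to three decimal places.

SS loadings for Fac1 = 0.74² + (-0.05)² + 0.65² + 0.71² + 0.28² + 0.31² + (-0.02)² + 0.12² = 0.5476 + 0.0025 + 0.4225 + 0.5041 + 0.0784 + 0.0961 + 0.0004 + 0.0144 = 1.6660

1.666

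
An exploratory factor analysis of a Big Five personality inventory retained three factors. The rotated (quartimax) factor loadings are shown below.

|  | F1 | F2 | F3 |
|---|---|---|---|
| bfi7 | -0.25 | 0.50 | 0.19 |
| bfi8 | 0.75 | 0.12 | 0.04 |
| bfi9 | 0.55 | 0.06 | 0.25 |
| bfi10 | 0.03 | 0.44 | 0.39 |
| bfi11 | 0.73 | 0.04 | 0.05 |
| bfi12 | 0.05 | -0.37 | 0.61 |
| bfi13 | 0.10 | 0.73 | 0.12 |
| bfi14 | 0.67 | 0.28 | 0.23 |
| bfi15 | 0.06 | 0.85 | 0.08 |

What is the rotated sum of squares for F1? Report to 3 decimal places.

SS loadings for F1 = (-0.25)² + 0.75² + 0.55² + 0.03² + 0.73² + 0.05² + 0.10² + 0.67² + 0.06² = 0.0625 + 0.5625 + 0.3025 + 0.0009 + 0.5329 + 0.0025 + 0.0100 + 0.4489 + 0.0036 = 1.9263

1.926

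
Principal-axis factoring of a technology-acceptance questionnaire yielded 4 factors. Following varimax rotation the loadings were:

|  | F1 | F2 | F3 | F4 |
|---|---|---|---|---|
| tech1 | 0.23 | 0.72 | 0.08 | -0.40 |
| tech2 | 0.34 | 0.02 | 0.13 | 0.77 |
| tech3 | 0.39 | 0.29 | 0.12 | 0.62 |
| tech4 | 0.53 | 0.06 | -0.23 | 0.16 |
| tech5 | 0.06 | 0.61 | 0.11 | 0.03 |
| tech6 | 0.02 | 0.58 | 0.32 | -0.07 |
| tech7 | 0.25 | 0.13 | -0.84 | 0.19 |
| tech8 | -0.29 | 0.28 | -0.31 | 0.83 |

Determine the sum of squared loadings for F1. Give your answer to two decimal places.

SS loadings for F1 = 0.23² + 0.34² + 0.39² + 0.53² + 0.06² + 0.02² + 0.25² + (-0.29)² = 0.0529 + 0.1156 + 0.1521 + 0.2809 + 0.0036 + 0.0004 + 0.0625 + 0.0841 = 0.7521

0.75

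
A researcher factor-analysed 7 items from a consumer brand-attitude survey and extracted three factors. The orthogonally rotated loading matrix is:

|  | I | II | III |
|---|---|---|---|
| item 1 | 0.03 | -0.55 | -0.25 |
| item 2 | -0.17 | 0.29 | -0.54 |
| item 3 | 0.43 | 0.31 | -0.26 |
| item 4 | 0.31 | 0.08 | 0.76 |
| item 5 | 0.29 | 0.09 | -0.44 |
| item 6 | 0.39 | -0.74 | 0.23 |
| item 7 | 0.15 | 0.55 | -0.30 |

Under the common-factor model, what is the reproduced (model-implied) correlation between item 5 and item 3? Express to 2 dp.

0.27

r̂ = Σ λ_i·λ_j across factors = (0.29)(0.43) + (0.09)(0.31) + (-0.44)(-0.26)
  = +0.1247 +0.0279 +0.1144 = 0.2670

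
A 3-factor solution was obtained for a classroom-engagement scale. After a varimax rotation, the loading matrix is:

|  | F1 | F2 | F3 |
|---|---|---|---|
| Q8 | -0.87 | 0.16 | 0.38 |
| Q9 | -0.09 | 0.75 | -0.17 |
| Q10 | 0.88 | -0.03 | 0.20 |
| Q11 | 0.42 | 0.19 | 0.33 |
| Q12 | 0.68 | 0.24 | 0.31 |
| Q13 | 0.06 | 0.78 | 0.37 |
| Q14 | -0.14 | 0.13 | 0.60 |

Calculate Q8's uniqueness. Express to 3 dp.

0.073

h² = (-0.87)² + 0.16² + 0.38² = 0.7569 + 0.0256 + 0.1444 = 0.9269
Uniqueness u² = 1 − h² = 1 − 0.9269 = 0.0731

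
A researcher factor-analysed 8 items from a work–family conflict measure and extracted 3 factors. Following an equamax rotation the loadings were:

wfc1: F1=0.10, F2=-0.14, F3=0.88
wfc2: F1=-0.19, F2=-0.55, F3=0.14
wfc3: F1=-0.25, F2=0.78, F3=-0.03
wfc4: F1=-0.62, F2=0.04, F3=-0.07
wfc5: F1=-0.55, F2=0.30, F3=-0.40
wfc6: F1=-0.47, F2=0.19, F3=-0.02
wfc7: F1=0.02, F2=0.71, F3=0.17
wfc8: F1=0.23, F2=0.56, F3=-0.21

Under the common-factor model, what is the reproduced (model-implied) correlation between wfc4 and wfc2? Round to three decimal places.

r̂ = Σ λ_i·λ_j across factors = (-0.62)(-0.19) + (0.04)(-0.55) + (-0.07)(0.14)
  = +0.1178 -0.0220 -0.0098 = 0.0860

0.086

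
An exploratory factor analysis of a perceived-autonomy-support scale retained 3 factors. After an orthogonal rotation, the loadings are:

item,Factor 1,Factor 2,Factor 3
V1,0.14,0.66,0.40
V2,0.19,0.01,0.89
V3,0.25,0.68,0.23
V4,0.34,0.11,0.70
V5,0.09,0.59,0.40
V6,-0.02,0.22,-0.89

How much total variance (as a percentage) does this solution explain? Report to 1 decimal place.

Communalities: 0.6152, 0.8283, 0.5778, 0.6177, 0.5162, 0.8409; Σh² = 3.9961.
Total variance with 6 standardized items is 6, so the solution explains 3.9961/6 = 0.6660 = 66.60%.

66.6%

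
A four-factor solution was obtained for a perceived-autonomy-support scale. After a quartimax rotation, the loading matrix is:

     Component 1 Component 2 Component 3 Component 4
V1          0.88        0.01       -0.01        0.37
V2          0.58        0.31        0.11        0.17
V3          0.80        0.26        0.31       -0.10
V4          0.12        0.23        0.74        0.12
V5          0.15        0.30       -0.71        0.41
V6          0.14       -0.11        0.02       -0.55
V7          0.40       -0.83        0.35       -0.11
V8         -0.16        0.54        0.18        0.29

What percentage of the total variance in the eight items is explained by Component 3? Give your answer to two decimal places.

SS loadings for Component 3 = (-0.01)² + 0.11² + 0.31² + 0.74² + (-0.71)² + 0.02² + 0.35² + 0.18² = 1.3153
With 8 standardized items, total variance = 8. Proportion = 1.3153/8 = 0.1644 → 16.44%.

16.44%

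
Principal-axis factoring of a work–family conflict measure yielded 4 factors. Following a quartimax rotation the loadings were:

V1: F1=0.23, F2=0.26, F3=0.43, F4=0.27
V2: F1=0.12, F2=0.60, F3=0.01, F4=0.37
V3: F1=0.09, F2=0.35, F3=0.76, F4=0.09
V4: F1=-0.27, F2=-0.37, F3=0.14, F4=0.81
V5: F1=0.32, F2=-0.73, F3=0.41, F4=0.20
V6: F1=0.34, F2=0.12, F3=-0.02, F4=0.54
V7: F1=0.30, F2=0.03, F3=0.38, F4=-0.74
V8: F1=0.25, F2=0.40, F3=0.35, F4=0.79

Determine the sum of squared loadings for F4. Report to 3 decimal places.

SS loadings for F4 = 0.27² + 0.37² + 0.09² + 0.81² + 0.20² + 0.54² + (-0.74)² + 0.79² = 0.0729 + 0.1369 + 0.0081 + 0.6561 + 0.0400 + 0.2916 + 0.5476 + 0.6241 = 2.3773

2.377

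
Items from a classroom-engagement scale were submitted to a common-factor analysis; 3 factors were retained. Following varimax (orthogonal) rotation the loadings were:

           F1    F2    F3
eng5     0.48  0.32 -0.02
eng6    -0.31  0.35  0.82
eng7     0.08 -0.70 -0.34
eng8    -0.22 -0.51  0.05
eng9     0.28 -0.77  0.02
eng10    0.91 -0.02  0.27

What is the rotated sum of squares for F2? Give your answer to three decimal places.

1.568

SS loadings for F2 = 0.32² + 0.35² + (-0.70)² + (-0.51)² + (-0.77)² + (-0.02)² = 0.1024 + 0.1225 + 0.4900 + 0.2601 + 0.5929 + 0.0004 = 1.5683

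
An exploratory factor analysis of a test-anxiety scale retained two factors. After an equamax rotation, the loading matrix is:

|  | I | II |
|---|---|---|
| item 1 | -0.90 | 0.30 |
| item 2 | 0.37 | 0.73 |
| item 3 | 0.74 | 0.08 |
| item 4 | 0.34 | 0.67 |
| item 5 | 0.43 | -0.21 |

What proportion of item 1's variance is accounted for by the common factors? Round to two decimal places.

0.90

h² = (-0.90)² + 0.30² = 0.8100 + 0.0900 = 0.9000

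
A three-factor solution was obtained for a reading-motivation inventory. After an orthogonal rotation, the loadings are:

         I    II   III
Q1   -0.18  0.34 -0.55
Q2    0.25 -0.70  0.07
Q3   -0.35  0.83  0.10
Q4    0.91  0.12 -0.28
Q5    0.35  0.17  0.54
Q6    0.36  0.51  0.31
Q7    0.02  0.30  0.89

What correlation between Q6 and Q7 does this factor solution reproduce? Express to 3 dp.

0.436

r̂ = Σ λ_i·λ_j across factors = (0.36)(0.02) + (0.51)(0.30) + (0.31)(0.89)
  = +0.0072 +0.1530 +0.2759 = 0.4361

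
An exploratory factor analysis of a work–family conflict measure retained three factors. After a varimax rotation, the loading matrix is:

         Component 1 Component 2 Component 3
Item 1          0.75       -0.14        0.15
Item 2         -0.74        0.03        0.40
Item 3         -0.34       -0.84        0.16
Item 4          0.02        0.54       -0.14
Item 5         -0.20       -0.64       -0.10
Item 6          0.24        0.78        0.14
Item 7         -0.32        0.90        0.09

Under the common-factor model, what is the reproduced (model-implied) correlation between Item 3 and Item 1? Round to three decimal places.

r̂ = Σ λ_i·λ_j across factors = (-0.34)(0.75) + (-0.84)(-0.14) + (0.16)(0.15)
  = -0.2550 +0.1176 +0.0240 = -0.1134

-0.113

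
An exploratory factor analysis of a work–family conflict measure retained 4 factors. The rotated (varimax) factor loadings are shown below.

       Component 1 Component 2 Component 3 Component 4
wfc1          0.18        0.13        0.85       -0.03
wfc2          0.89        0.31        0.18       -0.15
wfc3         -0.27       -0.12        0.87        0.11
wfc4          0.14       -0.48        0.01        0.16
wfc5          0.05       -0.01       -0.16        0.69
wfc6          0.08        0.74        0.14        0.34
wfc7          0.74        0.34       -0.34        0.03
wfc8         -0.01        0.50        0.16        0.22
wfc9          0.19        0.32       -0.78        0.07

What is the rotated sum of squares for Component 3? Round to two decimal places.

2.31

SS loadings for Component 3 = 0.85² + 0.18² + 0.87² + 0.01² + (-0.16)² + 0.14² + (-0.34)² + 0.16² + (-0.78)² = 0.7225 + 0.0324 + 0.7569 + 0.0001 + 0.0256 + 0.0196 + 0.1156 + 0.0256 + 0.6084 = 2.3067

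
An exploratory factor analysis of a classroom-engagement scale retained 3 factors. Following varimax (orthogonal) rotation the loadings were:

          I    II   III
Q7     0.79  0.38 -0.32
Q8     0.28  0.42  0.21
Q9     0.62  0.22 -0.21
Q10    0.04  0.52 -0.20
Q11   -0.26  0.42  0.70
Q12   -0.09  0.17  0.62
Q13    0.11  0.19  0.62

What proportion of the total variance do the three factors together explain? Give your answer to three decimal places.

0.507

SS loadings by factor: 1.1763, 0.8810, 1.4894; total = 3.5467.
Total variance with 7 standardized items is 7, so the solution explains 3.5467/7 = 0.5067.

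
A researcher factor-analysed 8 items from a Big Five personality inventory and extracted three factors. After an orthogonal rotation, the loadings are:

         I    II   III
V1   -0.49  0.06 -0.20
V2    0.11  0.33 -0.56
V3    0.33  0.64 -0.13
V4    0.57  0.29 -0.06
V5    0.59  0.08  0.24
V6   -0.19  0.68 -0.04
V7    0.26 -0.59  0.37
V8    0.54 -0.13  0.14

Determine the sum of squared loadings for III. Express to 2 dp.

0.59

SS loadings for III = (-0.20)² + (-0.56)² + (-0.13)² + (-0.06)² + 0.24² + (-0.04)² + 0.37² + 0.14² = 0.0400 + 0.3136 + 0.0169 + 0.0036 + 0.0576 + 0.0016 + 0.1369 + 0.0196 = 0.5898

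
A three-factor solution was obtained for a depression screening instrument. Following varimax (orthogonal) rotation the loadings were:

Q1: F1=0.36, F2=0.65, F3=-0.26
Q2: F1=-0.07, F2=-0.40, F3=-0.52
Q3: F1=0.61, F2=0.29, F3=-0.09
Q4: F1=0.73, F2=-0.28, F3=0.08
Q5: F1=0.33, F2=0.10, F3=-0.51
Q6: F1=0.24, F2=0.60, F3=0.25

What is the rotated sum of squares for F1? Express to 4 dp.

SS loadings for F1 = 0.36² + (-0.07)² + 0.61² + 0.73² + 0.33² + 0.24² = 0.1296 + 0.0049 + 0.3721 + 0.5329 + 0.1089 + 0.0576 = 1.2060

1.2060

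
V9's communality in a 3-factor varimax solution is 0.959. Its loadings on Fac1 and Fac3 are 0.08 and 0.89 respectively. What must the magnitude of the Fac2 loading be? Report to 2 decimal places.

Under orthogonal rotation h² = Σλ², so λ_Fac2² = h² − (0.7985) = 0.959 − 0.7985 = 0.1605.
|λ| = √0.1605 = 0.4006.

0.40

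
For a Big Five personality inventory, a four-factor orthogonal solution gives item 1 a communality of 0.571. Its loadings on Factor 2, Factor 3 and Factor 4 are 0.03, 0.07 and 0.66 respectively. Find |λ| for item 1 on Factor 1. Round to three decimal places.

0.360

Under orthogonal rotation h² = Σλ², so λ_Factor 1² = h² − (0.4414) = 0.571 − 0.4414 = 0.1296.
|λ| = √0.1296 = 0.3600.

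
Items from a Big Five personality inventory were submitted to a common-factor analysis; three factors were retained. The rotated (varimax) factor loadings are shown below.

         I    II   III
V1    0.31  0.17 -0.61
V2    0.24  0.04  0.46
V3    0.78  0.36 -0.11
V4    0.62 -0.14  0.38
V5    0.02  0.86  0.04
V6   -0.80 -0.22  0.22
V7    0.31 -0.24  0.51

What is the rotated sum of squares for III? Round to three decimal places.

SS loadings for III = (-0.61)² + 0.46² + (-0.11)² + 0.38² + 0.04² + 0.22² + 0.51² = 0.3721 + 0.2116 + 0.0121 + 0.1444 + 0.0016 + 0.0484 + 0.2601 = 1.0503

1.050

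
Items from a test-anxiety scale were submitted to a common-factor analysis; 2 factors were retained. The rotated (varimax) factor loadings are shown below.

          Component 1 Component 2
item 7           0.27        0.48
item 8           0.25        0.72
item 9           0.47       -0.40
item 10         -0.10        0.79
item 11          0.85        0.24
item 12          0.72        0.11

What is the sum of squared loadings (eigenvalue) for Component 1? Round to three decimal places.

1.607

SS loadings for Component 1 = 0.27² + 0.25² + 0.47² + (-0.10)² + 0.85² + 0.72² = 0.0729 + 0.0625 + 0.2209 + 0.0100 + 0.7225 + 0.5184 = 1.6072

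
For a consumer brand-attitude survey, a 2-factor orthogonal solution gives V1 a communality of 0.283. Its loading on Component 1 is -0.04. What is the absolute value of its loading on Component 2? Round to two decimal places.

Under orthogonal rotation h² = Σλ², so λ_Component 2² = h² − (0.0016) = 0.283 − 0.0016 = 0.2814.
|λ| = √0.2814 = 0.5305.

0.53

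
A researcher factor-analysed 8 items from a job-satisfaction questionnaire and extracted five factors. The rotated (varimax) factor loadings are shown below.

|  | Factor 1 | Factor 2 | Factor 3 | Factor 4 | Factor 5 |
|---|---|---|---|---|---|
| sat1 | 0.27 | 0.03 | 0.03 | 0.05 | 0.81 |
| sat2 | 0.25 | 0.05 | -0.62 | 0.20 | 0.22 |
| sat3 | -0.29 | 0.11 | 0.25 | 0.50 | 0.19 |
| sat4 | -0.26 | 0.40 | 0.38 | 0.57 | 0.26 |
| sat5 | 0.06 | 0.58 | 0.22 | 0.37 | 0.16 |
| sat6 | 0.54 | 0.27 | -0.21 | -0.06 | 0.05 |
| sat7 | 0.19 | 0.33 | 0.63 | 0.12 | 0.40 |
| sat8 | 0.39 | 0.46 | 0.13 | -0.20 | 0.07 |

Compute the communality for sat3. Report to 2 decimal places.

0.44

h² = (-0.29)² + 0.11² + 0.25² + 0.50² + 0.19² = 0.0841 + 0.0121 + 0.0625 + 0.2500 + 0.0361 = 0.4448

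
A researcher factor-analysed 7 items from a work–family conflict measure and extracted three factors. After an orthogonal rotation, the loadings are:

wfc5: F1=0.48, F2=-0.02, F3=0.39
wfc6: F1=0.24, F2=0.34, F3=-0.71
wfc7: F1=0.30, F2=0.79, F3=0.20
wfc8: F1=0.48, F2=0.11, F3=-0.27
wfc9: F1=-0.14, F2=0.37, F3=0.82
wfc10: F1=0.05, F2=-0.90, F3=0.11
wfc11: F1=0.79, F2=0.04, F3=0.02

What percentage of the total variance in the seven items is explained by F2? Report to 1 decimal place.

SS loadings for F2 = (-0.02)² + 0.34² + 0.79² + 0.11² + 0.37² + (-0.90)² + 0.04² = 1.7007
With 7 standardized items, total variance = 7. Proportion = 1.7007/7 = 0.2430 → 24.30%.

24.3%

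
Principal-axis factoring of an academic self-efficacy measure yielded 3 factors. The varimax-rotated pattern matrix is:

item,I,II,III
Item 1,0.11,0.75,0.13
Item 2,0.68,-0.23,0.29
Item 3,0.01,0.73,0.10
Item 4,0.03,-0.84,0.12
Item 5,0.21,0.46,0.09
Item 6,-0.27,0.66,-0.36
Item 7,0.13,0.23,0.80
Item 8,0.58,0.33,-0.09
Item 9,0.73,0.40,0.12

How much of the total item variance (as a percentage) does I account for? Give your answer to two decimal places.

SS loadings for I = 0.11² + 0.68² + 0.01² + 0.03² + 0.21² + (-0.27)² + 0.13² + 0.58² + 0.73² = 1.4787
With 9 standardized items, total variance = 9. Proportion = 1.4787/9 = 0.1643 → 16.43%.

16.43%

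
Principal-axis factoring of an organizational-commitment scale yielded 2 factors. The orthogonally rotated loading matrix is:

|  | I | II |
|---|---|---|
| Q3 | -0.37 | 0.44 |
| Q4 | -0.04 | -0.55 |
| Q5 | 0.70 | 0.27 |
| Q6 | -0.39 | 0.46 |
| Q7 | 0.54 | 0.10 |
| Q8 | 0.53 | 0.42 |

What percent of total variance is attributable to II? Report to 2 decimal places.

SS loadings for II = 0.44² + (-0.55)² + 0.27² + 0.46² + 0.10² + 0.42² = 0.9670
With 6 standardized items, total variance = 6. Proportion = 0.9670/6 = 0.1612 → 16.12%.

16.12%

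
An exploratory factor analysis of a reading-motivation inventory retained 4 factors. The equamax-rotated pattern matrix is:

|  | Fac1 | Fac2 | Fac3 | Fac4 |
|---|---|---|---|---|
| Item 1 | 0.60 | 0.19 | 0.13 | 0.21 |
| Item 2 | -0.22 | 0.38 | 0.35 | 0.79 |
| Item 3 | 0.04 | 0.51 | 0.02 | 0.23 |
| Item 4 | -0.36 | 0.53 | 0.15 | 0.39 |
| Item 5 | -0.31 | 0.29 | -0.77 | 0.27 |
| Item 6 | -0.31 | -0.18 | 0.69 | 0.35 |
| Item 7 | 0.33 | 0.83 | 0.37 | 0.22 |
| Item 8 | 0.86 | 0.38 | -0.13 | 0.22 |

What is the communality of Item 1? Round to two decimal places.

0.46

h² = 0.60² + 0.19² + 0.13² + 0.21² = 0.3600 + 0.0361 + 0.0169 + 0.0441 = 0.4571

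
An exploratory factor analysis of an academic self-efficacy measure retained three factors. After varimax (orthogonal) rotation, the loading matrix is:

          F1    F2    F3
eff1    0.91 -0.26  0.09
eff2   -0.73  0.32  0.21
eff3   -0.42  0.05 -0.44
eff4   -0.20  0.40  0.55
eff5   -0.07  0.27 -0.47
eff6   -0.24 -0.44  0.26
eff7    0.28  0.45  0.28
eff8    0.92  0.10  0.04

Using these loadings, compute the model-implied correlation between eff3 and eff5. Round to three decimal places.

r̂ = Σ λ_i·λ_j across factors = (-0.42)(-0.07) + (0.05)(0.27) + (-0.44)(-0.47)
  = +0.0294 +0.0135 +0.2068 = 0.2497

0.250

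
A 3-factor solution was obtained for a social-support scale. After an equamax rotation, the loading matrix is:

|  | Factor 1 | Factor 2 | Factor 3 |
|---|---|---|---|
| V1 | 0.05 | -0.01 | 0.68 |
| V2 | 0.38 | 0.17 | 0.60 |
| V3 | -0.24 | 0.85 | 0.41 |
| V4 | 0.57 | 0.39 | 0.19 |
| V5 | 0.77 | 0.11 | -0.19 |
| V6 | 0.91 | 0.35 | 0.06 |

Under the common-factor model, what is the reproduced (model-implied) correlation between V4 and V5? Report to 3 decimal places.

0.446

r̂ = Σ λ_i·λ_j across factors = (0.57)(0.77) + (0.39)(0.11) + (0.19)(-0.19)
  = +0.4389 +0.0429 -0.0361 = 0.4457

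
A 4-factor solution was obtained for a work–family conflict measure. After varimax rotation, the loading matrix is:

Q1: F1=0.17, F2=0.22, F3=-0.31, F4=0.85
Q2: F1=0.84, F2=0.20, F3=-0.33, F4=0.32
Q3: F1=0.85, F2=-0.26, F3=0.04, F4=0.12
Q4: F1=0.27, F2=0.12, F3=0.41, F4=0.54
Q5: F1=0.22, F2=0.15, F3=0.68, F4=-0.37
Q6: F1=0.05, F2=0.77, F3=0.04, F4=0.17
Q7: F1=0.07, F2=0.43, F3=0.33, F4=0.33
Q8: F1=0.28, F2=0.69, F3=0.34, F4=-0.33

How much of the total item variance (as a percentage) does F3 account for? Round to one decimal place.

SS loadings for F3 = (-0.31)² + (-0.33)² + 0.04² + 0.41² + 0.68² + 0.04² + 0.33² + 0.34² = 1.0632
With 8 standardized items, total variance = 8. Proportion = 1.0632/8 = 0.1329 → 13.29%.

13.3%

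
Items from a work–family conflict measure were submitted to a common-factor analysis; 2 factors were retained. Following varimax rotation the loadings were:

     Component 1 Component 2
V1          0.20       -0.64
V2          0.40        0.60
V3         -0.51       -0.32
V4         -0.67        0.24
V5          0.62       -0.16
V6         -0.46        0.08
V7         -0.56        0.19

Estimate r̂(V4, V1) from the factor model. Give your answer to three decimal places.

r̂ = Σ λ_i·λ_j across factors = (-0.67)(0.20) + (0.24)(-0.64)
  = -0.1340 -0.1536 = -0.2876

-0.288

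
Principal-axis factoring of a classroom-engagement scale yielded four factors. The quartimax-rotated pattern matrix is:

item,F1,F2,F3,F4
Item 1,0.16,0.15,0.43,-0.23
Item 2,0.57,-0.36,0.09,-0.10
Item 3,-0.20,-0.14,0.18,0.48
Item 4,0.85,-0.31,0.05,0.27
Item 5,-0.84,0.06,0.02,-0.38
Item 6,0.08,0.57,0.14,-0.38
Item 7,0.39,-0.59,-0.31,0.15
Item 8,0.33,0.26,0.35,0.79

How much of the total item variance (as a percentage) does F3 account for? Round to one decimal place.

5.8%

SS loadings for F3 = 0.43² + 0.09² + 0.18² + 0.05² + 0.02² + 0.14² + (-0.31)² + 0.35² = 0.4665
With 8 standardized items, total variance = 8. Proportion = 0.4665/8 = 0.0583 → 5.83%.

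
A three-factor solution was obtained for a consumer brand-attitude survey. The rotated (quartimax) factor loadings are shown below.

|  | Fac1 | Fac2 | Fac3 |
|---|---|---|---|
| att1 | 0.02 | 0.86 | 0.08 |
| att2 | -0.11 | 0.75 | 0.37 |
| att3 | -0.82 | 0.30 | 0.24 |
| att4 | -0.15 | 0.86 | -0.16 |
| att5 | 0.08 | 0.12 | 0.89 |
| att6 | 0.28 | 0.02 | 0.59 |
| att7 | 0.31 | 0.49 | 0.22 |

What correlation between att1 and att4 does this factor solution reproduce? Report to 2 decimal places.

r̂ = Σ λ_i·λ_j across factors = (0.02)(-0.15) + (0.86)(0.86) + (0.08)(-0.16)
  = -0.0030 +0.7396 -0.0128 = 0.7238

0.72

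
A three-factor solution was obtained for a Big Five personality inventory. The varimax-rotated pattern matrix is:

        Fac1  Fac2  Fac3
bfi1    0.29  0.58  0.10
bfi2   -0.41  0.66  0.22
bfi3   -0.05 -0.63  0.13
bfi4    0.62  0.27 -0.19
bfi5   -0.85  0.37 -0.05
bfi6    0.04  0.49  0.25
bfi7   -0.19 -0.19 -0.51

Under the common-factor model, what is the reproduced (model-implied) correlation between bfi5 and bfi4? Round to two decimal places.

-0.42

r̂ = Σ λ_i·λ_j across factors = (-0.85)(0.62) + (0.37)(0.27) + (-0.05)(-0.19)
  = -0.5270 +0.0999 +0.0095 = -0.4176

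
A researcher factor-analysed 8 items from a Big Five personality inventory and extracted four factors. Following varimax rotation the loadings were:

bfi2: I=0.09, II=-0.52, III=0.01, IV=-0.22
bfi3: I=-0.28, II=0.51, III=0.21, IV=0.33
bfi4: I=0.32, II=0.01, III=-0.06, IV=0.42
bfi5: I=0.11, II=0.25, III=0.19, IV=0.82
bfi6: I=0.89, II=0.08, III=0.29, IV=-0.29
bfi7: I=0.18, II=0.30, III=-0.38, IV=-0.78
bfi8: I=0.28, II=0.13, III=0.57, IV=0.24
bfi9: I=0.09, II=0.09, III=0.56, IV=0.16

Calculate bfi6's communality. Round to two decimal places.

0.97

h² = 0.89² + 0.08² + 0.29² + (-0.29)² = 0.7921 + 0.0064 + 0.0841 + 0.0841 = 0.9667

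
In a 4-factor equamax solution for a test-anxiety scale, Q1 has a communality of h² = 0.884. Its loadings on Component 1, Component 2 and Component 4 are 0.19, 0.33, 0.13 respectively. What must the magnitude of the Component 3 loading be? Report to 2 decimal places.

0.85

Under orthogonal rotation h² = Σλ², so λ_Component 3² = h² − (0.1619) = 0.884 − 0.1619 = 0.7221.
|λ| = √0.7221 = 0.8498.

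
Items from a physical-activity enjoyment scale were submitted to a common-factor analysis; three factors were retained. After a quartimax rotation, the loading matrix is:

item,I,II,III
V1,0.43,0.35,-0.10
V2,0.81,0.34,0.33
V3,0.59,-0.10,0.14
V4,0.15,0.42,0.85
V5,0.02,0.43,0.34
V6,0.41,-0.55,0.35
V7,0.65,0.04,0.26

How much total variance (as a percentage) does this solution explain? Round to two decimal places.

55.47%

Communalities: 0.3174, 0.8806, 0.3777, 0.9214, 0.3009, 0.5931, 0.4917; Σh² = 3.8828.
Total variance with 7 standardized items is 7, so the solution explains 3.8828/7 = 0.5547 = 55.47%.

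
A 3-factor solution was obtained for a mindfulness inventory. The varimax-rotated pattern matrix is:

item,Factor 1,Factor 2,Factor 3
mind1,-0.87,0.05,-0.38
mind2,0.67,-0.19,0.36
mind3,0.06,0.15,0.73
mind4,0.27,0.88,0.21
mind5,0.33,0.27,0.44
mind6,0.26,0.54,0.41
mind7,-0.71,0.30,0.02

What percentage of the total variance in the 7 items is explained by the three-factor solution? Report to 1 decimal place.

63.8%

SS loadings by factor: 1.9629, 1.2900, 1.2131; total = 4.4660.
Total variance with 7 standardized items is 7, so the solution explains 4.4660/7 = 0.6380 = 63.80%.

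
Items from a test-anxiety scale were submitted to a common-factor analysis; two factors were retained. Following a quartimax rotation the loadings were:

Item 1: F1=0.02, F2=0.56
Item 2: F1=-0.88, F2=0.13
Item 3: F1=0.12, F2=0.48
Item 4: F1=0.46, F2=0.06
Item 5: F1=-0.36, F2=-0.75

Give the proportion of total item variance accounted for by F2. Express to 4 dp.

SS loadings for F2 = 0.56² + 0.13² + 0.48² + 0.06² + (-0.75)² = 1.1270
Proportion of variance = 1.1270 / 5 = 0.2254.

0.2254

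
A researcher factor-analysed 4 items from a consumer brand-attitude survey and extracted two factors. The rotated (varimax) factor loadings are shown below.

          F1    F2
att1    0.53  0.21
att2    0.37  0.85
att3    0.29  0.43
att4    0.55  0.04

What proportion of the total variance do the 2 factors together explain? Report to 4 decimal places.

0.4394

Communalities: 0.3250, 0.8594, 0.2690, 0.3041; Σh² = 1.7575.
Total variance with 4 standardized items is 4, so the solution explains 1.7575/4 = 0.4394.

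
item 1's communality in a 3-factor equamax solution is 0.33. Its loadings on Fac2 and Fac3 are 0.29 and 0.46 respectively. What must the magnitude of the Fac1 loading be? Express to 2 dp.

Under orthogonal rotation h² = Σλ², so λ_Fac1² = h² − (0.2957) = 0.33 − 0.2957 = 0.0343.
|λ| = √0.0343 = 0.1852.

0.19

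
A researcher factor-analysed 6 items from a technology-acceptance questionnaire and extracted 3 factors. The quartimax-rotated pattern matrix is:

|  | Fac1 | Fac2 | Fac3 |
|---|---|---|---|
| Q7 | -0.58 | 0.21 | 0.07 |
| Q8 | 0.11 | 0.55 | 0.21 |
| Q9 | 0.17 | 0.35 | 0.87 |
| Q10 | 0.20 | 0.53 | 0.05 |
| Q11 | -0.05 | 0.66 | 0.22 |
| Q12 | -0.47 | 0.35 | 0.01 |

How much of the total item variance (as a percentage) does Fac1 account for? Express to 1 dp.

SS loadings for Fac1 = (-0.58)² + 0.11² + 0.17² + 0.20² + (-0.05)² + (-0.47)² = 0.6408
With 6 standardized items, total variance = 6. Proportion = 0.6408/6 = 0.1068 → 10.68%.

10.7%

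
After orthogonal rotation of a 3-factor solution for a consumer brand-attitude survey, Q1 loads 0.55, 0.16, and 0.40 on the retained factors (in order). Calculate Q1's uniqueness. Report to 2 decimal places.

0.51

h² = 0.55² + 0.16² + 0.40² = 0.3025 + 0.0256 + 0.1600 = 0.4881
Uniqueness u² = 1 − h² = 1 − 0.4881 = 0.5119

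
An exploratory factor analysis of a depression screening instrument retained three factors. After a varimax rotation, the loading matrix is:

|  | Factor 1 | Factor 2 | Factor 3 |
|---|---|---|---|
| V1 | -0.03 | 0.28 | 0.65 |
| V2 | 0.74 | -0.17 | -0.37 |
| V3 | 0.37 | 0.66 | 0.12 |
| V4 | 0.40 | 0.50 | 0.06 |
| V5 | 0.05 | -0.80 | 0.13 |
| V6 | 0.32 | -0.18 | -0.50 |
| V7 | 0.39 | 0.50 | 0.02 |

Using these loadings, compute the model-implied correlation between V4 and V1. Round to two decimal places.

r̂ = Σ λ_i·λ_j across factors = (0.40)(-0.03) + (0.50)(0.28) + (0.06)(0.65)
  = -0.0120 +0.1400 +0.0390 = 0.1670

0.17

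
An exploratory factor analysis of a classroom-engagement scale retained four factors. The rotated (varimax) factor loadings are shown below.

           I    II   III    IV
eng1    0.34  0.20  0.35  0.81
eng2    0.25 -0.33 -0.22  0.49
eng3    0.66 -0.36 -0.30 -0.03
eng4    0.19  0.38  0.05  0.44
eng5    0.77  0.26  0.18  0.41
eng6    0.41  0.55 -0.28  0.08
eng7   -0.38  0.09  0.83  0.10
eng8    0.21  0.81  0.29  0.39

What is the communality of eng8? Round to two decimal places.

0.94

h² = 0.21² + 0.81² + 0.29² + 0.39² = 0.0441 + 0.6561 + 0.0841 + 0.1521 = 0.9364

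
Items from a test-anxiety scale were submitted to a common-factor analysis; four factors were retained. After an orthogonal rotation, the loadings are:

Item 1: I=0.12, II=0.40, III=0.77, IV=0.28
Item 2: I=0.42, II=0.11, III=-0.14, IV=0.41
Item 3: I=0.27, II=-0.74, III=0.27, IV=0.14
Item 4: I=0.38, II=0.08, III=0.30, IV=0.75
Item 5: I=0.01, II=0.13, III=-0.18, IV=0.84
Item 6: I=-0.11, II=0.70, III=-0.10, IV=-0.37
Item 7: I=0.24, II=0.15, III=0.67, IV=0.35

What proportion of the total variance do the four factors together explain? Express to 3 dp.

0.685

Communalities: 0.8457, 0.3762, 0.7130, 0.8033, 0.7550, 0.6490, 0.6515; Σh² = 4.7937.
Total variance with 7 standardized items is 7, so the solution explains 4.7937/7 = 0.6848.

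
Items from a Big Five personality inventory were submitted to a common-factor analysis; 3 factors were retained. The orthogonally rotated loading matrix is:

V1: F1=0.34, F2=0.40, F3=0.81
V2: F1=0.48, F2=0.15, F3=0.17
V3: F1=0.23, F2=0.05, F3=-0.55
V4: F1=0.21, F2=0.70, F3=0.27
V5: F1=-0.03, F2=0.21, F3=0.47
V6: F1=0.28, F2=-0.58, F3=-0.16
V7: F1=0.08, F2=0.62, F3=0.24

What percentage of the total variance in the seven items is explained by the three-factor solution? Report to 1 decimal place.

Communalities: 0.9317, 0.2818, 0.3579, 0.6070, 0.2659, 0.4404, 0.4484; Σh² = 3.3331.
Total variance with 7 standardized items is 7, so the solution explains 3.3331/7 = 0.4762 = 47.62%.

47.6%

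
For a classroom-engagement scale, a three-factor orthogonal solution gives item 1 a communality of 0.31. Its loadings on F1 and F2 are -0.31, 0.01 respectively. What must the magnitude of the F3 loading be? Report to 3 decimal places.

Under orthogonal rotation h² = Σλ², so λ_F3² = h² − (0.0962) = 0.31 − 0.0962 = 0.2138.
|λ| = √0.2138 = 0.4624.

0.462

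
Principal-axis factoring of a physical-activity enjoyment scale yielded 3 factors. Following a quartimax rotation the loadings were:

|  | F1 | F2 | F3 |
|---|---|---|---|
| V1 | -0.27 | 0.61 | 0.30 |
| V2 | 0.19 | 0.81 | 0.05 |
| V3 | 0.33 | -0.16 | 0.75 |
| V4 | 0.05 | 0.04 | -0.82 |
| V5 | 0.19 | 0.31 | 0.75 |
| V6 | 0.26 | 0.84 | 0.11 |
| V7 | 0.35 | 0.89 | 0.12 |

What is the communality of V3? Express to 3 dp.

h² = 0.33² + (-0.16)² + 0.75² = 0.1089 + 0.0256 + 0.5625 = 0.6970

0.697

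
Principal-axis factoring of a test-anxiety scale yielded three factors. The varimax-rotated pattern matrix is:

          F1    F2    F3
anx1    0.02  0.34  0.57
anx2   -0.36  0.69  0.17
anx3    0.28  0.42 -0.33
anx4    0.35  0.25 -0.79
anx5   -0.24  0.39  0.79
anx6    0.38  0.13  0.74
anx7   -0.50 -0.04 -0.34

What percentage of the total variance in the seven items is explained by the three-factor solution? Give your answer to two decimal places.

SS loadings by factor: 0.7829, 1.0012, 2.3741; total = 4.1582.
Total variance with 7 standardized items is 7, so the solution explains 4.1582/7 = 0.5940 = 59.40%.

59.40%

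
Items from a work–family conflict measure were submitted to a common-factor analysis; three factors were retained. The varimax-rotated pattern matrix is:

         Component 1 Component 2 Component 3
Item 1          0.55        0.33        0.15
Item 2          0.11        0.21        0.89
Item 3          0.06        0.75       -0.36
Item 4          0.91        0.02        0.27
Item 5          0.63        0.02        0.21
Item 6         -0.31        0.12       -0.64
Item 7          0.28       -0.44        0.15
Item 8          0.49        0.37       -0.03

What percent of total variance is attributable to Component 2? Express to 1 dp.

SS loadings for Component 2 = 0.33² + 0.21² + 0.75² + 0.02² + 0.02² + 0.12² + (-0.44)² + 0.37² = 1.0612
With 8 standardized items, total variance = 8. Proportion = 1.0612/8 = 0.1326 → 13.26%.

13.3%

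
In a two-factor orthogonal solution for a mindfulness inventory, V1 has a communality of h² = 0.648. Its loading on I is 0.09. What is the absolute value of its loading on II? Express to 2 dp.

Under orthogonal rotation h² = Σλ², so λ_II² = h² − (0.0081) = 0.648 − 0.0081 = 0.6399.
|λ| = √0.6399 = 0.7999.

0.80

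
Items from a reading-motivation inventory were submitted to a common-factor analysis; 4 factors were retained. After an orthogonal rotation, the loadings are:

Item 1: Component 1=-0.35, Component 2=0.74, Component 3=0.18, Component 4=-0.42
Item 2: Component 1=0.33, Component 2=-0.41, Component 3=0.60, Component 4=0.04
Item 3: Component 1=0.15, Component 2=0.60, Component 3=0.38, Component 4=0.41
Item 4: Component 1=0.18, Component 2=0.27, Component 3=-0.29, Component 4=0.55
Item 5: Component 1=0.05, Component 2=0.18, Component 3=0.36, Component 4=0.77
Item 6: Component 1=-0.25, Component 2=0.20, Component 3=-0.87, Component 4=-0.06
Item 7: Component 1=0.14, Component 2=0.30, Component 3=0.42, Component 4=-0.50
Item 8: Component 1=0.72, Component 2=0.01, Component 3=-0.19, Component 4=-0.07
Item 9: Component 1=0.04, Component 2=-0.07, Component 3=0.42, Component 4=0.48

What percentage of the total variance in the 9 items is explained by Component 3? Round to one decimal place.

SS loadings for Component 3 = 0.18² + 0.60² + 0.38² + (-0.29)² + 0.36² + (-0.87)² + 0.42² + (-0.19)² + 0.42² = 1.8963
With 9 standardized items, total variance = 9. Proportion = 1.8963/9 = 0.2107 → 21.07%.

21.1%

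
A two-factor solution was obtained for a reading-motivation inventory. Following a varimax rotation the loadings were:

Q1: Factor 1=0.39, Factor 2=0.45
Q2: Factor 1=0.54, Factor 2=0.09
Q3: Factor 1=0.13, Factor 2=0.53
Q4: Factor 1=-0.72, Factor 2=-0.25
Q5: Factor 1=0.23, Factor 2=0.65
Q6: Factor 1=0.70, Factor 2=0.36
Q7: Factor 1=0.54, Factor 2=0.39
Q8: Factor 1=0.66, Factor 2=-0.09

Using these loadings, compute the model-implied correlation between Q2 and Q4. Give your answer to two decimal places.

r̂ = Σ λ_i·λ_j across factors = (0.54)(-0.72) + (0.09)(-0.25)
  = -0.3888 -0.0225 = -0.4113

-0.41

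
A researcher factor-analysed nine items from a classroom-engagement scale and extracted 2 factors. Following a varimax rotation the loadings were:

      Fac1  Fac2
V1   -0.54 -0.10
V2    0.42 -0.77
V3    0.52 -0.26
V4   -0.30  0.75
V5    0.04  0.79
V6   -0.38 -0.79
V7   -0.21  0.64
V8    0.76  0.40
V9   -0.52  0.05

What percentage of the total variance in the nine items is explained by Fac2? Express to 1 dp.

SS loadings for Fac2 = (-0.10)² + (-0.77)² + (-0.26)² + 0.75² + 0.79² + (-0.79)² + 0.64² + 0.40² + 0.05² = 3.0533
With 9 standardized items, total variance = 9. Proportion = 3.0533/9 = 0.3393 → 33.93%.

33.9%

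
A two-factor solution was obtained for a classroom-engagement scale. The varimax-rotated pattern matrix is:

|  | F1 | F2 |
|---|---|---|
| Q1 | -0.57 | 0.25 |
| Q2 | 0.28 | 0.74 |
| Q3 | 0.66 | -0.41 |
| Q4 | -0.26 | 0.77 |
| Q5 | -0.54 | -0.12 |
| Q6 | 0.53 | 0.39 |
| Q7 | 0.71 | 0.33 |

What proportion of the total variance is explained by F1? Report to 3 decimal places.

SS loadings for F1 = (-0.57)² + 0.28² + 0.66² + (-0.26)² + (-0.54)² + 0.53² + 0.71² = 1.9831
Proportion of variance = 1.9831 / 7 = 0.2833.

0.283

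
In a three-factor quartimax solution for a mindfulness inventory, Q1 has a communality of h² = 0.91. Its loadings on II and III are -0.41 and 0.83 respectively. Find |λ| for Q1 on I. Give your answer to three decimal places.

0.230

Under orthogonal rotation h² = Σλ², so λ_I² = h² − (0.8570) = 0.91 − 0.8570 = 0.0530.
|λ| = √0.0530 = 0.2302.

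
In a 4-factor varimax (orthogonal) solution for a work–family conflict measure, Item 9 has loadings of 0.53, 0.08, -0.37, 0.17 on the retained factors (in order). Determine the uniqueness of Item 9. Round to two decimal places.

h² = 0.53² + 0.08² + (-0.37)² + 0.17² = 0.2809 + 0.0064 + 0.1369 + 0.0289 = 0.4531
Uniqueness u² = 1 − h² = 1 − 0.4531 = 0.5469

0.55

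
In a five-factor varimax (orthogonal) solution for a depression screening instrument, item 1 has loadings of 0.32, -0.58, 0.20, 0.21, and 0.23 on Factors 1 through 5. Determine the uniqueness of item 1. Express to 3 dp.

h² = 0.32² + (-0.58)² + 0.20² + 0.21² + 0.23² = 0.1024 + 0.3364 + 0.0400 + 0.0441 + 0.0529 = 0.5758
Uniqueness u² = 1 − h² = 1 − 0.5758 = 0.4242

0.424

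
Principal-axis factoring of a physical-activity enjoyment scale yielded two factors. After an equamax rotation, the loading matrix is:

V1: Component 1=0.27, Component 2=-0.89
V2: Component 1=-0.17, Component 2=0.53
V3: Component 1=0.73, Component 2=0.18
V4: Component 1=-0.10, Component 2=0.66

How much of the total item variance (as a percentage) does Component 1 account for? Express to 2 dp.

SS loadings for Component 1 = 0.27² + (-0.17)² + 0.73² + (-0.10)² = 0.6447
With 4 standardized items, total variance = 4. Proportion = 0.6447/4 = 0.1612 → 16.12%.

16.12%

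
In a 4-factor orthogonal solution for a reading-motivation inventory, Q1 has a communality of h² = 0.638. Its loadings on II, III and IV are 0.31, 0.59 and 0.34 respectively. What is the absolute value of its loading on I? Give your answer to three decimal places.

0.280

Under orthogonal rotation h² = Σλ², so λ_I² = h² − (0.5598) = 0.638 − 0.5598 = 0.0782.
|λ| = √0.0782 = 0.2796.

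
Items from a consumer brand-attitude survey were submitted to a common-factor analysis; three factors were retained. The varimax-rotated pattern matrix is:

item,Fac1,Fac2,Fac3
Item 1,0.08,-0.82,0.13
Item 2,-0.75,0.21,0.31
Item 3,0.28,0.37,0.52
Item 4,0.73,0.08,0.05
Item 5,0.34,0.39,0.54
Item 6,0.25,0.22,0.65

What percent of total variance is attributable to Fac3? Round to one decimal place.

SS loadings for Fac3 = 0.13² + 0.31² + 0.52² + 0.05² + 0.54² + 0.65² = 1.1000
With 6 standardized items, total variance = 6. Proportion = 1.1000/6 = 0.1833 → 18.33%.

18.3%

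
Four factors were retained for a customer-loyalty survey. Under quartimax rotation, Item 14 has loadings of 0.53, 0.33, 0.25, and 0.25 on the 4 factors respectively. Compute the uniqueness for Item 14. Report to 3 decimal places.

h² = 0.53² + 0.33² + 0.25² + 0.25² = 0.2809 + 0.1089 + 0.0625 + 0.0625 = 0.5148
Uniqueness u² = 1 − h² = 1 − 0.5148 = 0.4852

0.485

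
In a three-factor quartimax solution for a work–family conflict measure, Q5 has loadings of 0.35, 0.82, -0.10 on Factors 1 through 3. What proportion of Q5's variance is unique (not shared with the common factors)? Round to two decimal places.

0.20

h² = 0.35² + 0.82² + (-0.10)² = 0.1225 + 0.6724 + 0.0100 = 0.8049
Uniqueness u² = 1 − h² = 1 − 0.8049 = 0.1951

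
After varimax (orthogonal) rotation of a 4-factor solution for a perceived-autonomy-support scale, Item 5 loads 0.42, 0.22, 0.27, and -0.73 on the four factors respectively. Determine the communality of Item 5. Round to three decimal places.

h² = 0.42² + 0.22² + 0.27² + (-0.73)² = 0.1764 + 0.0484 + 0.0729 + 0.5329 = 0.8306

0.831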